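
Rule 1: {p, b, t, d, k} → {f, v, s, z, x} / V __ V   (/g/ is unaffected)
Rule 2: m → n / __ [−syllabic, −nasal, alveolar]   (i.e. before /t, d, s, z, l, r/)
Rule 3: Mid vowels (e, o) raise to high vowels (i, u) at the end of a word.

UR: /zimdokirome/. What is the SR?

zindoxiromi

Rule 1 (intervocalic spirantization): /k/ is a stop between vowels /o/ and /i/, so it spirantizes to the fricative [x]. /zimdokirome/ → zimdoxirome.
Rule 2 (nasal place assimilation): /m/ precedes the alveolar consonant /d/, so it assimilates in place to [n]. /zimdoxirome/ → zindoxirome.
Rule 3 (final vowel raising): /e/ is a mid vowel in word-final position, so it raises to [i]. /zindoxirome/ → zindoxiromi.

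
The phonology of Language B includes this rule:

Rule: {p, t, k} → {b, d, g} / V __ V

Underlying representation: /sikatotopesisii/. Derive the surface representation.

/k/ is a voiceless stop between vowels /i/ and /a/, so it voices to [g].
/t/ is a voiceless stop between vowels /a/ and /o/, so it voices to [d].
/t/ is a voiceless stop between vowels /o/ and /o/, so it voices to [d].
/p/ is a voiceless stop between vowels /o/ and /e/, so it voices to [b].
Surface form: [sigadodobesisii].

sigadodobesisii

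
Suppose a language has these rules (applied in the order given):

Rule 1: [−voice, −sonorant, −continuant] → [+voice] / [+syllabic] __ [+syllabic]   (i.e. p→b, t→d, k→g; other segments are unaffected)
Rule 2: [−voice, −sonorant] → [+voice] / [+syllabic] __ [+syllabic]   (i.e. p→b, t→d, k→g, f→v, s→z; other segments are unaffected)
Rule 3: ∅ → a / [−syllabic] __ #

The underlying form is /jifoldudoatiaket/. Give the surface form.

jivoldudoadiageta

Rule 1 (intervocalic voicing): /t/ is a voiceless stop between vowels /a/ and /i/, so it voices to [d]. /k/ is a voiceless stop between vowels /a/ and /e/, so it voices to [g]. /jifoldudoatiaket/ → jifoldudoadiaget.
Rule 2 (intervocalic voicing): /f/ is a voiceless obstruent between vowels /i/ and /o/, so it voices to [v]. /jifoldudoadiaget/ → jivoldudoadiaget.
Rule 3 (final a-epenthesis): the form ends in the consonant /t/, so [a] is inserted word-finally. /jivoldudoadiaget/ → jivoldudoadiageta.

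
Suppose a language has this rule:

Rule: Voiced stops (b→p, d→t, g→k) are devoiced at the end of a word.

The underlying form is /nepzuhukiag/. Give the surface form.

nepzuhukiak

/g/ is a voiced stop in word-final position, so it devoices to [k].
Surface form: [nepzuhukiak].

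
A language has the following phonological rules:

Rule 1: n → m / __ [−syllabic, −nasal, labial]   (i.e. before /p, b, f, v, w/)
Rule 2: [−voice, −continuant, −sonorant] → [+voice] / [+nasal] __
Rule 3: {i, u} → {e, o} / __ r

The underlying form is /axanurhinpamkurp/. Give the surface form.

Rule 1 (nasal place assimilation): /n/ precedes the labial consonant /p/, so it assimilates in place to [m]. /axanurhinpamkurp/ → axanurhimpamkurp.
Rule 2 (post-nasal voicing): /p/ is a voiceless stop immediately after the nasal /m/, so it voices to [b]. /k/ is a voiceless stop immediately after the nasal /m/, so it voices to [g]. /axanurhimpamkurp/ → axanurhimbamgurp.
Rule 3 (pre-rhotic lowering): /u/ is a high vowel immediately before /r/, so it lowers to [o]. /u/ is a high vowel immediately before /r/, so it lowers to [o]. /axanurhimbamgurp/ → axanorhimbamgorp.

axanorhimbamgorp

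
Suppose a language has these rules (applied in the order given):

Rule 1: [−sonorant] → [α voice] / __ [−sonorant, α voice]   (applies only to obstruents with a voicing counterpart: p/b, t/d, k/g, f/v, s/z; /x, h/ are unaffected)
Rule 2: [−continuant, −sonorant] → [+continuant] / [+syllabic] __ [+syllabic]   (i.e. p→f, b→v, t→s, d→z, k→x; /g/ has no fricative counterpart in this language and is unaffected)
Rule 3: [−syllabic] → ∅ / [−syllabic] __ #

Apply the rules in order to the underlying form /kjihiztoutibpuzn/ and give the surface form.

kjihistousippuz

Rule 1 (regressive voicing assimilation): /z/ precedes the voiceless obstruent /t/, so it devoices to [s] by assimilation. /b/ precedes the voiceless obstruent /p/, so it devoices to [p] by assimilation. /kjihiztoutibpuzn/ → kjihistoutippuzn.
Rule 2 (intervocalic spirantization): /t/ is a stop between vowels /u/ and /i/, so it spirantizes to the fricative [s]. /kjihistoutippuzn/ → kjihistousippuzn.
Rule 3 (final cluster simplification): /n/ is the second consonant of a word-final cluster /zn/, so it deletes. /kjihistousippuzn/ → kjihistousippuz.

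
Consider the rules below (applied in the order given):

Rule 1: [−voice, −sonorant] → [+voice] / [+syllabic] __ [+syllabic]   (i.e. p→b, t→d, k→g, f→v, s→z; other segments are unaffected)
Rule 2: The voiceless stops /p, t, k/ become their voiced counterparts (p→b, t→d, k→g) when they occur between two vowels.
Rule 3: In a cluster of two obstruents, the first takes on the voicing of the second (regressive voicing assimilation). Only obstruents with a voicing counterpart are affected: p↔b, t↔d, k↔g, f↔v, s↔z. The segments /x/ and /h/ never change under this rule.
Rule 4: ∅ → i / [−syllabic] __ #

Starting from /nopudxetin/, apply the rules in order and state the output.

nobutxedini

Rule 1 (intervocalic voicing): /p/ is a voiceless obstruent between vowels /o/ and /u/, so it voices to [b]. /t/ is a voiceless obstruent between vowels /e/ and /i/, so it voices to [d]. /nopudxetin/ → nobudxedin.
Rule 2 (intervocalic voicing): no segment meets the environment; /nobudxedin/ is unchanged.
Rule 3 (regressive voicing assimilation): /d/ precedes the voiceless obstruent /x/, so it devoices to [t] by assimilation. /nobudxedin/ → nobutxedin.
Rule 4 (final i-epenthesis): the form ends in the consonant /n/, so [i] is inserted word-finally. /nobutxedin/ → nobutxedini.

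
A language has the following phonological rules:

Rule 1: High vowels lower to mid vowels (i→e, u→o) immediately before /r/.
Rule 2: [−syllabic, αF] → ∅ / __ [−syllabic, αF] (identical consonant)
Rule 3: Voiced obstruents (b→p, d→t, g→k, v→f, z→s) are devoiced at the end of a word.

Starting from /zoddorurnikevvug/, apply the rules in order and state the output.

zodorornikevuk

Rule 1 (pre-rhotic lowering): /u/ is a high vowel immediately before /r/, so it lowers to [o]. /zoddorurnikevvug/ → zoddorornikevvug.
Rule 2 (degemination): /dd/ is a geminate; the first /d/ deletes. /vv/ is a geminate; the first /v/ deletes. /zoddorornikevvug/ → zodorornikevug.
Rule 3 (final devoicing): /g/ is a voiced obstruent in word-final position, so it devoices to [k]. /zodorornikevug/ → zodorornikevuk.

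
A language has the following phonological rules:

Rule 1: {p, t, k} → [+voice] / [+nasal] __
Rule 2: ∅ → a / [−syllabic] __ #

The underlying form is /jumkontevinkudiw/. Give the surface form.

jumgondevingudiwa

Rule 1 (post-nasal voicing): /k/ is a voiceless stop immediately after the nasal /m/, so it voices to [g]. /t/ is a voiceless stop immediately after the nasal /n/, so it voices to [d]. /k/ is a voiceless stop immediately after the nasal /n/, so it voices to [g]. /jumkontevinkudiw/ → jumgondevingudiw.
Rule 2 (final a-epenthesis): the form ends in the consonant /w/, so [a] is inserted word-finally. /jumgondevingudiw/ → jumgondevingudiwa.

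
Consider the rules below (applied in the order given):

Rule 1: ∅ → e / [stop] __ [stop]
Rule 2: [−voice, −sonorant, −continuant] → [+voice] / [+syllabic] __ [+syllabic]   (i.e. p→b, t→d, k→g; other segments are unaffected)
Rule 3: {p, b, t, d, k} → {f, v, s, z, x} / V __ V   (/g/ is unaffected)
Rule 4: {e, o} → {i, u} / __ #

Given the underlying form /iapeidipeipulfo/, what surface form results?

iaveiziveivulfu

Rule 1 (stop-cluster e-epenthesis): no segment meets the environment; /iapeidipeipulfo/ is unchanged.
Rule 2 (intervocalic voicing): /p/ is a voiceless stop between vowels /a/ and /e/, so it voices to [b]. /p/ is a voiceless stop between vowels /i/ and /e/, so it voices to [b]. /p/ is a voiceless stop between vowels /i/ and /u/, so it voices to [b]. /iapeidipeipulfo/ → iabeidibeibulfo.
Rule 3 (intervocalic spirantization): /b/ is a stop between vowels /a/ and /e/, so it spirantizes to the fricative [v]. /d/ is a stop between vowels /i/ and /i/, so it spirantizes to the fricative [z]. /b/ is a stop between vowels /i/ and /e/, so it spirantizes to the fricative [v]. /b/ is a stop between vowels /i/ and /u/, so it spirantizes to the fricative [v]. /iabeidibeibulfo/ → iaveiziveivulfo.
Rule 4 (final vowel raising): /o/ is a mid vowel in word-final position, so it raises to [u]. /iaveiziveivulfo/ → iaveiziveivulfu.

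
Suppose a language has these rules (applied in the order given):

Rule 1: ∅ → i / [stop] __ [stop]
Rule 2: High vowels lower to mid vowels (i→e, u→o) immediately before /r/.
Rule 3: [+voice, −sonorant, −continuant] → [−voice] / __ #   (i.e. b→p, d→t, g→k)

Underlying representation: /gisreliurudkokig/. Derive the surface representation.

Rule 1 (stop-cluster i-epenthesis): /d/ and /k/ form a stop–stop cluster, so [i] is inserted between them. /gisreliurudkokig/ → gisreliurudikokig.
Rule 2 (pre-rhotic lowering): /u/ is a high vowel immediately before /r/, so it lowers to [o]. /gisreliurudikokig/ → gisreliorudikokig.
Rule 3 (final devoicing): /g/ is a voiced stop in word-final position, so it devoices to [k]. /gisreliorudikokig/ → gisreliorudikokik.

gisreliorudikokik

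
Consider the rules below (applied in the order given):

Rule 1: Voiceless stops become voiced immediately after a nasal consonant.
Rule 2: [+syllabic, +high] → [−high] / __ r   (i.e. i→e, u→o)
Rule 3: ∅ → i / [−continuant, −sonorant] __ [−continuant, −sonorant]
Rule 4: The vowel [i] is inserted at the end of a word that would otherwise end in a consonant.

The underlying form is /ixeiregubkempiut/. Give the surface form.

Rule 1 (post-nasal voicing): /p/ is a voiceless stop immediately after the nasal /m/, so it voices to [b]. /ixeiregubkempiut/ → ixeiregubkembiut.
Rule 2 (pre-rhotic lowering): /i/ is a high vowel immediately before /r/, so it lowers to [e]. /ixeiregubkembiut/ → ixeeregubkembiut.
Rule 3 (stop-cluster i-epenthesis): /b/ and /k/ form a stop–stop cluster, so [i] is inserted between them. /ixeeregubkembiut/ → ixeeregubikembiut.
Rule 4 (final i-epenthesis): the form ends in the consonant /t/, so [i] is inserted word-finally. /ixeeregubikembiut/ → ixeeregubikembiuti.

ixeeregubikembiuti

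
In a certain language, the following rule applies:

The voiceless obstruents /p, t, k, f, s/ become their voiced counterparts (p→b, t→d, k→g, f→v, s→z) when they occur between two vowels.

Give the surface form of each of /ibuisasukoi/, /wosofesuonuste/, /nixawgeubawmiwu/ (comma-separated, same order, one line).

/ibuisasukoi/: /s/ is a voiceless obstruent between vowels /i/ and /a/, so it voices to [z]. /s/ is a voiceless obstruent between vowels /a/ and /u/, so it voices to [z]. /k/ is a voiceless obstruent between vowels /u/ and /o/, so it voices to [g]. → [ibuizazugoi].
/wosofesuonuste/: /s/ is a voiceless obstruent between vowels /o/ and /o/, so it voices to [z]. /f/ is a voiceless obstruent between vowels /o/ and /e/, so it voices to [v]. /s/ is a voiceless obstruent between vowels /e/ and /u/, so it voices to [z]. → [wozovezuonuste].
/nixawgeubawmiwu/: the rule's environment is not met; surfaces unchanged as [nixawgeubawmiwu].

ibuizazugoi, wozovezuonuste, nixawgeubawmiwu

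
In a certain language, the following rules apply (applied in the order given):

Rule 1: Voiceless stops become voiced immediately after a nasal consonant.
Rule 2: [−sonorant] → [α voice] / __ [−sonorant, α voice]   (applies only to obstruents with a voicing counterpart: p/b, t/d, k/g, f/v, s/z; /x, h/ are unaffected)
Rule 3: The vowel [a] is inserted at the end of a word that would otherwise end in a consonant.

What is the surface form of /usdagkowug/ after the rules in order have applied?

uzdakkowuga

Rule 1 (post-nasal voicing): no segment meets the environment; /usdagkowug/ is unchanged.
Rule 2 (regressive voicing assimilation): /s/ precedes the voiced obstruent /d/, so it voices to [z] by assimilation. /g/ precedes the voiceless obstruent /k/, so it devoices to [k] by assimilation. /usdagkowug/ → uzdakkowug.
Rule 3 (final a-epenthesis): the form ends in the consonant /g/, so [a] is inserted word-finally. /uzdakkowug/ → uzdakkowuga.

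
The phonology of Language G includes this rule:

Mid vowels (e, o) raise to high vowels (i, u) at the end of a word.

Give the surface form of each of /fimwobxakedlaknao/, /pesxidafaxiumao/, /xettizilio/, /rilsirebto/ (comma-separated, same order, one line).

fimwobxakedlaknau, pesxidafaxiumau, xettiziliu, rilsirebtu

/fimwobxakedlaknao/: /o/ is a mid vowel in word-final position, so it raises to [u]. → [fimwobxakedlaknau].
/pesxidafaxiumao/: /o/ is a mid vowel in word-final position, so it raises to [u]. → [pesxidafaxiumau].
/xettizilio/: /o/ is a mid vowel in word-final position, so it raises to [u]. → [xettiziliu].
/rilsirebto/: /o/ is a mid vowel in word-final position, so it raises to [u]. → [rilsirebtu].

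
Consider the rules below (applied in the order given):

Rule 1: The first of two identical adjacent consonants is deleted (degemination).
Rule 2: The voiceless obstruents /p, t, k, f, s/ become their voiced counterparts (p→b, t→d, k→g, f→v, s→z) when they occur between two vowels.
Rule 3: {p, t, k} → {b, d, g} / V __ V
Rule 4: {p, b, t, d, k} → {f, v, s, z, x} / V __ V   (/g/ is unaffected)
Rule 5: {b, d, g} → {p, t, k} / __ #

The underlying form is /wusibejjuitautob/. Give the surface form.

Rule 1 (degemination): /jj/ is a geminate; the first /j/ deletes. /wusibejjuitautob/ → wusibejuitautob.
Rule 2 (intervocalic voicing): /s/ is a voiceless obstruent between vowels /u/ and /i/, so it voices to [z]. /t/ is a voiceless obstruent between vowels /i/ and /a/, so it voices to [d]. /t/ is a voiceless obstruent between vowels /u/ and /o/, so it voices to [d]. /wusibejuitautob/ → wuzibejuidaudob.
Rule 3 (intervocalic voicing): no segment meets the environment; /wuzibejuidaudob/ is unchanged.
Rule 4 (intervocalic spirantization): /b/ is a stop between vowels /i/ and /e/, so it spirantizes to the fricative [v]. /d/ is a stop between vowels /i/ and /a/, so it spirantizes to the fricative [z]. /d/ is a stop between vowels /u/ and /o/, so it spirantizes to the fricative [z]. /wuzibejuidaudob/ → wuzivejuizauzob.
Rule 5 (final devoicing): /b/ is a voiced stop in word-final position, so it devoices to [p]. /wuzivejuizauzob/ → wuzivejuizauzop.

wuzivejuizauzop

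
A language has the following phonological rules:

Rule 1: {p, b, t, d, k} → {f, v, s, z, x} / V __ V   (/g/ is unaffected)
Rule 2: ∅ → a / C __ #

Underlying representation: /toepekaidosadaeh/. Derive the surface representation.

toefexaizosazaeha

Rule 1 (intervocalic spirantization): /p/ is a stop between vowels /e/ and /e/, so it spirantizes to the fricative [f]. /k/ is a stop between vowels /e/ and /a/, so it spirantizes to the fricative [x]. /d/ is a stop between vowels /i/ and /o/, so it spirantizes to the fricative [z]. /d/ is a stop between vowels /a/ and /a/, so it spirantizes to the fricative [z]. /toepekaidosadaeh/ → toefexaizosazaeh.
Rule 2 (final a-epenthesis): the form ends in the consonant /h/, so [a] is inserted word-finally. /toefexaizosazaeh/ → toefexaizosazaeha.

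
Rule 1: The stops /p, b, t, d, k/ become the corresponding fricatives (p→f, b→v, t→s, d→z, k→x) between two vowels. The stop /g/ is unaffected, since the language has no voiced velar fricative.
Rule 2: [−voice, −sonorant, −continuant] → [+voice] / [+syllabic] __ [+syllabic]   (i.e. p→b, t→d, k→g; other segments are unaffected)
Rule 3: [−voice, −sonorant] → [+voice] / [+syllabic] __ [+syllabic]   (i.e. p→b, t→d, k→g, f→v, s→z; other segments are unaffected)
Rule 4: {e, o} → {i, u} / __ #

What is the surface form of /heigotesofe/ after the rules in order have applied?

heigozezovi

Rule 1 (intervocalic spirantization): /t/ is a stop between vowels /o/ and /e/, so it spirantizes to the fricative [s]. /heigotesofe/ → heigosesofe.
Rule 2 (intervocalic voicing): no segment meets the environment; /heigosesofe/ is unchanged.
Rule 3 (intervocalic voicing): /s/ is a voiceless obstruent between vowels /o/ and /e/, so it voices to [z]. /s/ is a voiceless obstruent between vowels /e/ and /o/, so it voices to [z]. /f/ is a voiceless obstruent between vowels /o/ and /e/, so it voices to [v]. /heigosesofe/ → heigozezove.
Rule 4 (final vowel raising): /e/ is a mid vowel in word-final position, so it raises to [i]. /heigozezove/ → heigozezovi.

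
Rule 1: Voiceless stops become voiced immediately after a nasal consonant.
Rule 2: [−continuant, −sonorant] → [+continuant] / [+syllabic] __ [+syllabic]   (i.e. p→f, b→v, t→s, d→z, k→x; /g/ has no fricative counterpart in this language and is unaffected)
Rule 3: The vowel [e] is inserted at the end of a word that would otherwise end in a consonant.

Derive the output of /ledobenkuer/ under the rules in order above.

Rule 1 (post-nasal voicing): /k/ is a voiceless stop immediately after the nasal /n/, so it voices to [g]. /ledobenkuer/ → ledobenguer.
Rule 2 (intervocalic spirantization): /d/ is a stop between vowels /e/ and /o/, so it spirantizes to the fricative [z]. /b/ is a stop between vowels /o/ and /e/, so it spirantizes to the fricative [v]. /ledobenguer/ → lezovenguer.
Rule 3 (final e-epenthesis): the form ends in the consonant /r/, so [e] is inserted word-finally. /lezovenguer/ → lezovenguere.

lezovenguere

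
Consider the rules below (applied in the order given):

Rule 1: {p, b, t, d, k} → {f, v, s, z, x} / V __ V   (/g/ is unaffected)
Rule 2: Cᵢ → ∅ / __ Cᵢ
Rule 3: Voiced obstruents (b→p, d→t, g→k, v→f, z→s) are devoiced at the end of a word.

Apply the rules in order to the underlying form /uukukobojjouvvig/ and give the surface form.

uuxuxovojouvik

Rule 1 (intervocalic spirantization): /k/ is a stop between vowels /u/ and /u/, so it spirantizes to the fricative [x]. /k/ is a stop between vowels /u/ and /o/, so it spirantizes to the fricative [x]. /b/ is a stop between vowels /o/ and /o/, so it spirantizes to the fricative [v]. /uukukobojjouvvig/ → uuxuxovojjouvvig.
Rule 2 (degemination): /jj/ is a geminate; the first /j/ deletes. /vv/ is a geminate; the first /v/ deletes. /uuxuxovojjouvvig/ → uuxuxovojouvig.
Rule 3 (final devoicing): /g/ is a voiced obstruent in word-final position, so it devoices to [k]. /uuxuxovojouvig/ → uuxuxovojouvik.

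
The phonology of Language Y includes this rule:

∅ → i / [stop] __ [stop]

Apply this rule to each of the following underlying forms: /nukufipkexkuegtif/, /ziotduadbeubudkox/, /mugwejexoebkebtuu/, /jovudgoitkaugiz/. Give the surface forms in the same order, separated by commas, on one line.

nukufipikexkuegitif, ziotiduadibeubudikox, mugwejexoebikebituu, jovudigoitikaugiz

/nukufipkexkuegtif/: /p/ and /k/ form a stop–stop cluster, so [i] is inserted between them. /g/ and /t/ form a stop–stop cluster, so [i] is inserted between them. → [nukufipikexkuegitif].
/ziotduadbeubudkox/: /t/ and /d/ form a stop–stop cluster, so [i] is inserted between them. /d/ and /b/ form a stop–stop cluster, so [i] is inserted between them. /d/ and /k/ form a stop–stop cluster, so [i] is inserted between them. → [ziotiduadibeubudikox].
/mugwejexoebkebtuu/: /b/ and /k/ form a stop–stop cluster, so [i] is inserted between them. /b/ and /t/ form a stop–stop cluster, so [i] is inserted between them. → [mugwejexoebikebituu].
/jovudgoitkaugiz/: /d/ and /g/ form a stop–stop cluster, so [i] is inserted between them. /t/ and /k/ form a stop–stop cluster, so [i] is inserted between them. → [jovudigoitikaugiz].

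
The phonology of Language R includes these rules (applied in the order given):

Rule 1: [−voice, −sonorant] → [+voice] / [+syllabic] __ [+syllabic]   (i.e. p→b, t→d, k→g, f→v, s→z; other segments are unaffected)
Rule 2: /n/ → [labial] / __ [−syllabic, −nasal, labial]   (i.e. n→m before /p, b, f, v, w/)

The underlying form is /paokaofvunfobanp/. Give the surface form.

Rule 1 (intervocalic voicing): /k/ is a voiceless obstruent between vowels /o/ and /a/, so it voices to [g]. /paokaofvunfobanp/ → paogaofvunfobanp.
Rule 2 (nasal place assimilation): /n/ precedes the labial consonant /f/, so it assimilates in place to [m]. /n/ precedes the labial consonant /p/, so it assimilates in place to [m]. /paogaofvunfobanp/ → paogaofvumfobamp.

paogaofvumfobamp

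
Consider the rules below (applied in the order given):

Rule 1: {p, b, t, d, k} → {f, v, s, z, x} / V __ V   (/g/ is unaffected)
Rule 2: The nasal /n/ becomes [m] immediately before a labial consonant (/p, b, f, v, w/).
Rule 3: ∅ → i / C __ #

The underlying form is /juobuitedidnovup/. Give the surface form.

juovuisezidnovupi

Rule 1 (intervocalic spirantization): /b/ is a stop between vowels /o/ and /u/, so it spirantizes to the fricative [v]. /t/ is a stop between vowels /i/ and /e/, so it spirantizes to the fricative [s]. /d/ is a stop between vowels /e/ and /i/, so it spirantizes to the fricative [z]. /juobuitedidnovup/ → juovuisezidnovup.
Rule 2 (nasal place assimilation): no segment meets the environment; /juovuisezidnovup/ is unchanged.
Rule 3 (final i-epenthesis): the form ends in the consonant /p/, so [i] is inserted word-finally. /juovuisezidnovup/ → juovuisezidnovupi.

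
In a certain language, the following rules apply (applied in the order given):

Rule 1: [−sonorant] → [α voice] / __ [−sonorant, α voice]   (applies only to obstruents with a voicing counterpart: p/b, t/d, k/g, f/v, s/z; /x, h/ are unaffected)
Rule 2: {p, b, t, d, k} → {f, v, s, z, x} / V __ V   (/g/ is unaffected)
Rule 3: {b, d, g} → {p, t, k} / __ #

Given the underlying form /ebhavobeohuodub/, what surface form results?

Rule 1 (regressive voicing assimilation): /b/ precedes the voiceless obstruent /h/, so it devoices to [p] by assimilation. /ebhavobeohuodub/ → ephavobeohuodub.
Rule 2 (intervocalic spirantization): /b/ is a stop between vowels /o/ and /e/, so it spirantizes to the fricative [v]. /d/ is a stop between vowels /o/ and /u/, so it spirantizes to the fricative [z]. /ephavobeohuodub/ → ephavoveohuozub.
Rule 3 (final devoicing): /b/ is a voiced stop in word-final position, so it devoices to [p]. /ephavoveohuozub/ → ephavoveohuozup.

ephavoveohuozup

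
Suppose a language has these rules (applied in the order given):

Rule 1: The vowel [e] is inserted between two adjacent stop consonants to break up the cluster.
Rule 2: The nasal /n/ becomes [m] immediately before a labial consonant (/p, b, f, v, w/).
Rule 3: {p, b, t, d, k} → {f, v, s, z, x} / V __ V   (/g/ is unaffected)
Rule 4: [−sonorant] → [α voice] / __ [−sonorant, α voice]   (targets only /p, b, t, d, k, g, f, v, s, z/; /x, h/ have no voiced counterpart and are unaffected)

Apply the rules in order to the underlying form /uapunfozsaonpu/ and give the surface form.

uafumfossaompu

Rule 1 (stop-cluster e-epenthesis): no segment meets the environment; /uapunfozsaonpu/ is unchanged.
Rule 2 (nasal place assimilation): /n/ precedes the labial consonant /f/, so it assimilates in place to [m]. /n/ precedes the labial consonant /p/, so it assimilates in place to [m]. /uapunfozsaonpu/ → uapumfozsaompu.
Rule 3 (intervocalic spirantization): /p/ is a stop between vowels /a/ and /u/, so it spirantizes to the fricative [f]. /uapumfozsaompu/ → uafumfozsaompu.
Rule 4 (regressive voicing assimilation): /z/ precedes the voiceless obstruent /s/, so it devoices to [s] by assimilation. /uafumfozsaompu/ → uafumfossaompu.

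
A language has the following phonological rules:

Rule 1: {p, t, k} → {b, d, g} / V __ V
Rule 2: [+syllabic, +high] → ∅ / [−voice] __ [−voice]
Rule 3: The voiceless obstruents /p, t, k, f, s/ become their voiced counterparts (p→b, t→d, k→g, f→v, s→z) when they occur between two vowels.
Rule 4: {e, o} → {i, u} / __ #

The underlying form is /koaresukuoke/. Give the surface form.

Rule 1 (intervocalic voicing): /k/ is a voiceless stop between vowels /u/ and /u/, so it voices to [g]. /k/ is a voiceless stop between vowels /o/ and /e/, so it voices to [g]. /koaresukuoke/ → koaresuguoge.
Rule 2 (high vowel syncope): no segment meets the environment; /koaresuguoge/ is unchanged.
Rule 3 (intervocalic voicing): /s/ is a voiceless obstruent between vowels /e/ and /u/, so it voices to [z]. /koaresuguoge/ → koarezuguoge.
Rule 4 (final vowel raising): /e/ is a mid vowel in word-final position, so it raises to [i]. /koarezuguoge/ → koarezuguogi.

koarezuguogi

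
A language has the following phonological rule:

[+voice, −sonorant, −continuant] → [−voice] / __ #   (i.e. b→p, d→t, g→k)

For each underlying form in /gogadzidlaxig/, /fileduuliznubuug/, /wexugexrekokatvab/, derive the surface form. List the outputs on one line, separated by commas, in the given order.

/gogadzidlaxig/: /g/ is a voiced stop in word-final position, so it devoices to [k]. → [gogadzidlaxik].
/fileduuliznubuug/: /g/ is a voiced stop in word-final position, so it devoices to [k]. → [fileduuliznubuuk].
/wexugexrekokatvab/: /b/ is a voiced stop in word-final position, so it devoices to [p]. → [wexugexrekokatvap].

gogadzidlaxik, fileduuliznubuuk, wexugexrekokatvap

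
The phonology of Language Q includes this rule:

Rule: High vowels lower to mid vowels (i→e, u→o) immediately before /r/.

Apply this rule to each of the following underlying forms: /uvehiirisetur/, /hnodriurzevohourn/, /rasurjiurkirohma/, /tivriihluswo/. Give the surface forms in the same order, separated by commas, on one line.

/uvehiirisetur/: /i/ is a high vowel immediately before /r/, so it lowers to [e]. /u/ is a high vowel immediately before /r/, so it lowers to [o]. → [uvehierisetor].
/hnodriurzevohourn/: /u/ is a high vowel immediately before /r/, so it lowers to [o]. /u/ is a high vowel immediately before /r/, so it lowers to [o]. → [hnodriorzevohoorn].
/rasurjiurkirohma/: /u/ is a high vowel immediately before /r/, so it lowers to [o]. /u/ is a high vowel immediately before /r/, so it lowers to [o]. /i/ is a high vowel immediately before /r/, so it lowers to [e]. → [rasorjiorkerohma].
/tivriihluswo/: the rule's environment is not met; surfaces unchanged as [tivriihluswo].

uvehierisetor, hnodriorzevohoorn, rasorjiorkerohma, tivriihluswo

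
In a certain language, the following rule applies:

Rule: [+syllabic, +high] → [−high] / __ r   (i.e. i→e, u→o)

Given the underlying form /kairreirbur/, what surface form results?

/i/ is a high vowel immediately before /r/, so it lowers to [e].
/i/ is a high vowel immediately before /r/, so it lowers to [e].
/u/ is a high vowel immediately before /r/, so it lowers to [o].
Surface form: [kaerreerbor].

kaerreerbor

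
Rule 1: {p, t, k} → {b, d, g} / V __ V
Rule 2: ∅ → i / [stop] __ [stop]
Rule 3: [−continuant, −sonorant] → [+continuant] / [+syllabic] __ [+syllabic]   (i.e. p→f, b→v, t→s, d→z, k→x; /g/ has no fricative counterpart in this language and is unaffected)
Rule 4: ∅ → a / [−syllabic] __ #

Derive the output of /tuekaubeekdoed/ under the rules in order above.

Rule 1 (intervocalic voicing): /k/ is a voiceless stop between vowels /e/ and /a/, so it voices to [g]. /tuekaubeekdoed/ → tuegaubeekdoed.
Rule 2 (stop-cluster i-epenthesis): /k/ and /d/ form a stop–stop cluster, so [i] is inserted between them. /tuegaubeekdoed/ → tuegaubeekidoed.
Rule 3 (intervocalic spirantization): /b/ is a stop between vowels /u/ and /e/, so it spirantizes to the fricative [v]. /k/ is a stop between vowels /e/ and /i/, so it spirantizes to the fricative [x]. /d/ is a stop between vowels /i/ and /o/, so it spirantizes to the fricative [z]. /tuegaubeekidoed/ → tuegauveexizoed.
Rule 4 (final a-epenthesis): the form ends in the consonant /d/, so [a] is inserted word-finally. /tuegauveexizoed/ → tuegauveexizoeda.

tuegauveexizoeda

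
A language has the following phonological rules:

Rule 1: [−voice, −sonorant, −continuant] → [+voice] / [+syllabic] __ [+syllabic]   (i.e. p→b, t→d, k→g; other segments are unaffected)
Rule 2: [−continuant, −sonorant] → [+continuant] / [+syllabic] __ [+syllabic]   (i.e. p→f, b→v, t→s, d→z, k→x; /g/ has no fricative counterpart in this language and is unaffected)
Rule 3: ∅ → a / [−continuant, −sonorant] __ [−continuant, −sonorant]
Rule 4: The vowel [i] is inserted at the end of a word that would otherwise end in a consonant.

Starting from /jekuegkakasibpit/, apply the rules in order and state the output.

Rule 1 (intervocalic voicing): /k/ is a voiceless stop between vowels /e/ and /u/, so it voices to [g]. /k/ is a voiceless stop between vowels /a/ and /a/, so it voices to [g]. /jekuegkakasibpit/ → jeguegkagasibpit.
Rule 2 (intervocalic spirantization): no segment meets the environment; /jeguegkagasibpit/ is unchanged.
Rule 3 (stop-cluster a-epenthesis): /g/ and /k/ form a stop–stop cluster, so [a] is inserted between them. /b/ and /p/ form a stop–stop cluster, so [a] is inserted between them. /jeguegkagasibpit/ → jeguegakagasibapit.
Rule 4 (final i-epenthesis): the form ends in the consonant /t/, so [i] is inserted word-finally. /jeguegakagasibapit/ → jeguegakagasibapiti.

jeguegakagasibapiti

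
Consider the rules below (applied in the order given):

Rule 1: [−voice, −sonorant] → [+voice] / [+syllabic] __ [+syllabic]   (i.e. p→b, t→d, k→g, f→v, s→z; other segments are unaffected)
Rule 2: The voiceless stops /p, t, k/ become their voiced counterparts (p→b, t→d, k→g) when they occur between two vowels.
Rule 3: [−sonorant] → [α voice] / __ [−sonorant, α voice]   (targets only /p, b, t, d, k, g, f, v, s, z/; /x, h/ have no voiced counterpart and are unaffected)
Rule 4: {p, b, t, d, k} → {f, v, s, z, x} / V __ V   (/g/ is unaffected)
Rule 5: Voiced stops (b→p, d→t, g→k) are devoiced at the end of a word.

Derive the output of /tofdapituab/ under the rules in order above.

tovdavizuap

Rule 1 (intervocalic voicing): /p/ is a voiceless obstruent between vowels /a/ and /i/, so it voices to [b]. /t/ is a voiceless obstruent between vowels /i/ and /u/, so it voices to [d]. /tofdapituab/ → tofdabiduab.
Rule 2 (intervocalic voicing): no segment meets the environment; /tofdabiduab/ is unchanged.
Rule 3 (regressive voicing assimilation): /f/ precedes the voiced obstruent /d/, so it voices to [v] by assimilation. /tofdabiduab/ → tovdabiduab.
Rule 4 (intervocalic spirantization): /b/ is a stop between vowels /a/ and /i/, so it spirantizes to the fricative [v]. /d/ is a stop between vowels /i/ and /u/, so it spirantizes to the fricative [z]. /tovdabiduab/ → tovdavizuab.
Rule 5 (final devoicing): /b/ is a voiced stop in word-final position, so it devoices to [p]. /tovdavizuab/ → tovdavizuap.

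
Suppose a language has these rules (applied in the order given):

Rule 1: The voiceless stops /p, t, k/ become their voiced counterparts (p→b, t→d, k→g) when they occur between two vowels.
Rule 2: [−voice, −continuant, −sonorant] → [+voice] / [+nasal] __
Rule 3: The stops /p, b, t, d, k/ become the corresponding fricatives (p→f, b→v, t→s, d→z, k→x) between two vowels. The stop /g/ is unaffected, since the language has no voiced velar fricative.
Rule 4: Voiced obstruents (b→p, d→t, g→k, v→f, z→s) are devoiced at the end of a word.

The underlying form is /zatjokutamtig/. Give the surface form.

Rule 1 (intervocalic voicing): /k/ is a voiceless stop between vowels /o/ and /u/, so it voices to [g]. /t/ is a voiceless stop between vowels /u/ and /a/, so it voices to [d]. /zatjokutamtig/ → zatjogudamtig.
Rule 2 (post-nasal voicing): /t/ is a voiceless stop immediately after the nasal /m/, so it voices to [d]. /zatjogudamtig/ → zatjogudamdig.
Rule 3 (intervocalic spirantization): /d/ is a stop between vowels /u/ and /a/, so it spirantizes to the fricative [z]. /zatjogudamdig/ → zatjoguzamdig.
Rule 4 (final devoicing): /g/ is a voiced obstruent in word-final position, so it devoices to [k]. /zatjoguzamdig/ → zatjoguzamdik.

zatjoguzamdik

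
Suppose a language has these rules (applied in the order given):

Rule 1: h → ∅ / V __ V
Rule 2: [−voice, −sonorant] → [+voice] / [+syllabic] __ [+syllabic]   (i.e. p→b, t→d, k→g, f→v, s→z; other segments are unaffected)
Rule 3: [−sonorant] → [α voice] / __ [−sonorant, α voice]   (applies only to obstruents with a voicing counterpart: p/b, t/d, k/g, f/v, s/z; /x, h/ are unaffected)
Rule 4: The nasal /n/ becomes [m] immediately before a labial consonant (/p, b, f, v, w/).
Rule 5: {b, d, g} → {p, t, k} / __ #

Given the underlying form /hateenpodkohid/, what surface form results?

Rule 1 (intervocalic h-deletion): /h/ occurs between vowels /o/ and /i/, so it deletes. /hateenpodkohid/ → hateenpodkoid.
Rule 2 (intervocalic voicing): /t/ is a voiceless obstruent between vowels /a/ and /e/, so it voices to [d]. /hateenpodkoid/ → hadeenpodkoid.
Rule 3 (regressive voicing assimilation): /d/ precedes the voiceless obstruent /k/, so it devoices to [t] by assimilation. /hadeenpodkoid/ → hadeenpotkoid.
Rule 4 (nasal place assimilation): /n/ precedes the labial consonant /p/, so it assimilates in place to [m]. /hadeenpotkoid/ → hadeempotkoid.
Rule 5 (final devoicing): /d/ is a voiced stop in word-final position, so it devoices to [t]. /hadeempotkoid/ → hadeempotkoit.

hadeempotkoit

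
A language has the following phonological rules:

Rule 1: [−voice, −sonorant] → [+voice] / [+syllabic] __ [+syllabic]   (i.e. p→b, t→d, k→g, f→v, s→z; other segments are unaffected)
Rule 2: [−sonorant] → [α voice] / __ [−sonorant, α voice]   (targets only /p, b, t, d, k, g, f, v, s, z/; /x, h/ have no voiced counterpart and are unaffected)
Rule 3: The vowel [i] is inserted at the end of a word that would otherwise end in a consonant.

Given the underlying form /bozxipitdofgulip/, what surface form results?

bosxibiddovgulipi

Rule 1 (intervocalic voicing): /p/ is a voiceless obstruent between vowels /i/ and /i/, so it voices to [b]. /bozxipitdofgulip/ → bozxibitdofgulip.
Rule 2 (regressive voicing assimilation): /z/ precedes the voiceless obstruent /x/, so it devoices to [s] by assimilation. /t/ precedes the voiced obstruent /d/, so it voices to [d] by assimilation. /f/ precedes the voiced obstruent /g/, so it voices to [v] by assimilation. /bozxibitdofgulip/ → bosxibiddovgulip.
Rule 3 (final i-epenthesis): the form ends in the consonant /p/, so [i] is inserted word-finally. /bosxibiddovgulip/ → bosxibiddovgulipi.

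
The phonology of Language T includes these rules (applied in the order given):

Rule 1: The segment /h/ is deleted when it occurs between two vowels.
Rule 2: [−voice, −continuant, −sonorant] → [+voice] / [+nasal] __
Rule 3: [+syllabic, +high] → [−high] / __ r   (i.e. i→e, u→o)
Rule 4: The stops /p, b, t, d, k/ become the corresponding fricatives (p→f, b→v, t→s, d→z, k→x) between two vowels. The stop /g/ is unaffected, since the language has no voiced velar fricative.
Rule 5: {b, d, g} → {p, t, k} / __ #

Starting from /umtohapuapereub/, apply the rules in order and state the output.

umdoafuafereup

Rule 1 (intervocalic h-deletion): /h/ occurs between vowels /o/ and /a/, so it deletes. /umtohapuapereub/ → umtoapuapereub.
Rule 2 (post-nasal voicing): /t/ is a voiceless stop immediately after the nasal /m/, so it voices to [d]. /umtoapuapereub/ → umdoapuapereub.
Rule 3 (pre-rhotic lowering): no segment meets the environment; /umdoapuapereub/ is unchanged.
Rule 4 (intervocalic spirantization): /p/ is a stop between vowels /a/ and /u/, so it spirantizes to the fricative [f]. /p/ is a stop between vowels /a/ and /e/, so it spirantizes to the fricative [f]. /umdoapuapereub/ → umdoafuafereub.
Rule 5 (final devoicing): /b/ is a voiced stop in word-final position, so it devoices to [p]. /umdoafuafereub/ → umdoafuafereup.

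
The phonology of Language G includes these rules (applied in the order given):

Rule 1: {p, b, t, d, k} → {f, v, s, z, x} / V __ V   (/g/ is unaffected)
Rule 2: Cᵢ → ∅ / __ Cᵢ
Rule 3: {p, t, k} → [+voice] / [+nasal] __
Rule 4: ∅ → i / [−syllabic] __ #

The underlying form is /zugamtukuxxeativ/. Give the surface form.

zugamduxuxeasivi

Rule 1 (intervocalic spirantization): /k/ is a stop between vowels /u/ and /u/, so it spirantizes to the fricative [x]. /t/ is a stop between vowels /a/ and /i/, so it spirantizes to the fricative [s]. /zugamtukuxxeativ/ → zugamtuxuxxeasiv.
Rule 2 (degemination): /xx/ is a geminate; the first /x/ deletes. /zugamtuxuxxeasiv/ → zugamtuxuxeasiv.
Rule 3 (post-nasal voicing): /t/ is a voiceless stop immediately after the nasal /m/, so it voices to [d]. /zugamtuxuxeasiv/ → zugamduxuxeasiv.
Rule 4 (final i-epenthesis): the form ends in the consonant /v/, so [i] is inserted word-finally. /zugamduxuxeasiv/ → zugamduxuxeasivi.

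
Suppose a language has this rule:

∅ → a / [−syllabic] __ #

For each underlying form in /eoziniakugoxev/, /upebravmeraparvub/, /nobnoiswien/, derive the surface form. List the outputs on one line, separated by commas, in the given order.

eoziniakugoxeva, upebravmeraparvuba, nobnoiswiena

/eoziniakugoxev/: the form ends in the consonant /v/, so [a] is inserted word-finally. → [eoziniakugoxeva].
/upebravmeraparvub/: the form ends in the consonant /b/, so [a] is inserted word-finally. → [upebravmeraparvuba].
/nobnoiswien/: the form ends in the consonant /n/, so [a] is inserted word-finally. → [nobnoiswiena].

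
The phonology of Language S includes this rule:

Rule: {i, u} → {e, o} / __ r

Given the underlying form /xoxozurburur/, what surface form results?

/u/ is a high vowel immediately before /r/, so it lowers to [o].
/u/ is a high vowel immediately before /r/, so it lowers to [o].
/u/ is a high vowel immediately before /r/, so it lowers to [o].
Surface form: [xoxozorboror].

xoxozorboror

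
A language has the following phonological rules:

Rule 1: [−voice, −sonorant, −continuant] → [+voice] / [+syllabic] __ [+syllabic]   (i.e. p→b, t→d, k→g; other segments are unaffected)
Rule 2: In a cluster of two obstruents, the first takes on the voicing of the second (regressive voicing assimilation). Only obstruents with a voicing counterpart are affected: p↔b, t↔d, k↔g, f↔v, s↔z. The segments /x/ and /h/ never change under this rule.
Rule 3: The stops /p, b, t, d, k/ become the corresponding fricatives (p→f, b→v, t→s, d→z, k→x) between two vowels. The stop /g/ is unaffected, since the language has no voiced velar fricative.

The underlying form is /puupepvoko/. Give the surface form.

Rule 1 (intervocalic voicing): /p/ is a voiceless stop between vowels /u/ and /e/, so it voices to [b]. /k/ is a voiceless stop between vowels /o/ and /o/, so it voices to [g]. /puupepvoko/ → puubepvogo.
Rule 2 (regressive voicing assimilation): /p/ precedes the voiced obstruent /v/, so it voices to [b] by assimilation. /puubepvogo/ → puubebvogo.
Rule 3 (intervocalic spirantization): /b/ is a stop between vowels /u/ and /e/, so it spirantizes to the fricative [v]. /puubebvogo/ → puuvebvogo.

puuvebvogo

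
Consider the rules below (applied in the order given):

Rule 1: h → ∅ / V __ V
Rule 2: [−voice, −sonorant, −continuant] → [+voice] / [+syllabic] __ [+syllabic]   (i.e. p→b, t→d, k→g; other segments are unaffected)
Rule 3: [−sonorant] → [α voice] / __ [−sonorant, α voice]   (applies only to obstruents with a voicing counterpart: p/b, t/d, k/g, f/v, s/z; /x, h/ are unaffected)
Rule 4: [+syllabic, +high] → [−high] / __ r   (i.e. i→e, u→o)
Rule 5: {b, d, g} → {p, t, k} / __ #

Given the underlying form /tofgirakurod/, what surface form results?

Rule 1 (intervocalic h-deletion): no segment meets the environment; /tofgirakurod/ is unchanged.
Rule 2 (intervocalic voicing): /k/ is a voiceless stop between vowels /a/ and /u/, so it voices to [g]. /tofgirakurod/ → tofgiragurod.
Rule 3 (regressive voicing assimilation): /f/ precedes the voiced obstruent /g/, so it voices to [v] by assimilation. /tofgiragurod/ → tovgiragurod.
Rule 4 (pre-rhotic lowering): /i/ is a high vowel immediately before /r/, so it lowers to [e]. /u/ is a high vowel immediately before /r/, so it lowers to [o]. /tovgiragurod/ → tovgeragorod.
Rule 5 (final devoicing): /d/ is a voiced stop in word-final position, so it devoices to [t]. /tovgeragorod/ → tovgeragorot.

tovgeragorot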